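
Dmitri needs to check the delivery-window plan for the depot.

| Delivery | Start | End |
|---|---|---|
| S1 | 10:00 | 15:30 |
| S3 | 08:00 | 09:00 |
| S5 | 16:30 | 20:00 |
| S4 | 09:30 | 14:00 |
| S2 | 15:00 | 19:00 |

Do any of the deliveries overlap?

Check each pair: they overlap iff neither finishes before the other starts.
Sorted by start: S3, S4, S1, S2, S5.
S4 starts after S3 ends, so nothing later overlaps S3 either.
S1 starts before S4 ends → S4 and S1 overlap.
That's a conflict, so the schedule is not conflict-free.

Yes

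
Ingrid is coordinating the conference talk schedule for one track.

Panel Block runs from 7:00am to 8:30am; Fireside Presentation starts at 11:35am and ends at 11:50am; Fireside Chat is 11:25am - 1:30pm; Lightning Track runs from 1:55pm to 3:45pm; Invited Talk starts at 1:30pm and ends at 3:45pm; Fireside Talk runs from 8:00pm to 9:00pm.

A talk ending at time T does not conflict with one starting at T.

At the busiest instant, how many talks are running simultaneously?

Sort all start/end points and keep a running count:
7:00am start Panel Block → 1
8:30am end Panel Block → 0
11:25am start Fireside Chat → 1
11:35am start Fireside Presentation → 2
11:50am end Fireside Presentation → 1
1:30pm end Fireside Chat → 0
1:30pm start Invited Talk → 1
1:55pm start Lightning Track → 2
3:45pm end Invited Talk → 1
3:45pm end Lightning Track → 0
8:00pm start Fireside Talk → 1
9:00pm end Fireside Talk → 0
Peak is 2, at 11:35am (Fireside Chat, Fireside Presentation).

2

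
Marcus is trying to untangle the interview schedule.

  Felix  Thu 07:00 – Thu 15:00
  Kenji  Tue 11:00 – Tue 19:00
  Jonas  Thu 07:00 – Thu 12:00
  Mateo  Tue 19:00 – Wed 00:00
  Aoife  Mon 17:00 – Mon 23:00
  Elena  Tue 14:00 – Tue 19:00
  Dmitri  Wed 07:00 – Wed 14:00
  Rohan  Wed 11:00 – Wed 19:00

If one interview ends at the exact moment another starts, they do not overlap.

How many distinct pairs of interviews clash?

Two intervals overlap when each starts before the other ends.
Sorted by start: Aoife, Kenji, Elena, Mateo, Dmitri, Rohan, Jonas, Felix.
Kenji starts after Aoife ends, so nothing later overlaps Aoife either.
Elena starts before Kenji ends → Kenji and Elena overlap.
Mateo starts exactly when Kenji ends (back-to-back, no overlap), so nothing later overlaps Kenji either.
Mateo starts exactly when Elena ends (back-to-back, no overlap), so nothing later overlaps Elena either.
Dmitri starts after Mateo ends, so nothing later overlaps Mateo either.
Rohan starts before Dmitri ends → Dmitri and Rohan overlap.
Jonas starts after Dmitri ends, so nothing later overlaps Dmitri either.
Jonas starts after Rohan ends, so nothing later overlaps Rohan either.
Felix starts before Jonas ends → Jonas and Felix overlap.
Overlapping pairs: Dmitri & Rohan, Elena & Kenji, Felix & Jonas — 3 in total.

3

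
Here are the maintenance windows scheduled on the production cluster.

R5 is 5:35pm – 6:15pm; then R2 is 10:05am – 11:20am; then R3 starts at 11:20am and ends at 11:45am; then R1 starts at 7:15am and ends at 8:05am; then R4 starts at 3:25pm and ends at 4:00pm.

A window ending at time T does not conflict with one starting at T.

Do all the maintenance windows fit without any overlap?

Yes

Sorted by start: R1, R2, R3, R4, R5.
R2 starts after R1 ends; R1 is clear from here.
R3 starts exactly when R2 ends (back-to-back, no overlap); R2 is clear from here.
R4 starts after R3 ends; R3 is clear from here.
R5 starts after R4 ends.
Every pair is clear; the schedule has no overlaps.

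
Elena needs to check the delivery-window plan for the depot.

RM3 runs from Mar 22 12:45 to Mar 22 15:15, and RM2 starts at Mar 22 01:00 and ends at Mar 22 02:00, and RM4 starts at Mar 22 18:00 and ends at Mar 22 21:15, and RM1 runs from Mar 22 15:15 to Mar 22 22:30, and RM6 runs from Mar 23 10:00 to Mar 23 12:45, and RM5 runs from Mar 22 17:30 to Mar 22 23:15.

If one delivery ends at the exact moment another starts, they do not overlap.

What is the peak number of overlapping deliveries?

Sort all start/end points and keep a running count:
Mar 22 01:00 start RM2 → 1
Mar 22 02:00 end RM2 → 0
Mar 22 12:45 start RM3 → 1
Mar 22 15:15 end RM3 → 0
Mar 22 15:15 start RM1 → 1
Mar 22 17:30 start RM5 → 2
Mar 22 18:00 start RM4 → 3
Mar 22 21:15 end RM4 → 2
Mar 22 22:30 end RM1 → 1
Mar 22 23:15 end RM5 → 0
Mar 23 10:00 start RM6 → 1
Mar 23 12:45 end RM6 → 0
Peak is 3, at Mar 22 18:00 (RM1, RM4, RM5).

3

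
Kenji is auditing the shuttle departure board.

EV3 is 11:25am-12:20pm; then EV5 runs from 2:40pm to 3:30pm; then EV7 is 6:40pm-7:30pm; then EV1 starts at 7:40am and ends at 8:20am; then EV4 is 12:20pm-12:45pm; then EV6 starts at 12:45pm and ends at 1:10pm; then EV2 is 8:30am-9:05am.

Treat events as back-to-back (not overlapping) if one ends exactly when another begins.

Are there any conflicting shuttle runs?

Two intervals overlap when each starts before the other ends.
Sorted by start: EV1, EV2, EV3, EV4, EV6, EV5, EV7.
EV2 starts after EV1 ends; EV1 is clear from here.
EV3 starts after EV2 ends; EV2 is clear from here.
EV4 starts exactly when EV3 ends (back-to-back, no overlap); EV3 is clear from here.
EV6 starts exactly when EV4 ends (back-to-back, no overlap); EV4 is clear from here.
EV5 starts after EV6 ends; EV6 is clear from here.
EV7 starts after EV5 ends.
Every pair is clear; the schedule has no overlaps.

No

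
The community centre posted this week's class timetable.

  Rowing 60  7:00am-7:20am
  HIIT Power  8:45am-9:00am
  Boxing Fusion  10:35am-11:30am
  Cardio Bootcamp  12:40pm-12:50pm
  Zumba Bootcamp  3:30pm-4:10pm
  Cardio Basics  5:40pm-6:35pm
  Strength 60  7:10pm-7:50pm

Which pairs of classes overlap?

none

Sorted by start: Rowing 60, HIIT Power, Boxing Fusion, Cardio Bootcamp, Zumba Bootcamp, Cardio Basics, Strength 60.
HIIT Power starts after Rowing 60 ends, so Rowing 60 has no further overlaps.
Boxing Fusion starts after HIIT Power ends, so HIIT Power has no further overlaps.
Cardio Bootcamp starts after Boxing Fusion ends, so Boxing Fusion has no further overlaps.
Zumba Bootcamp starts after Cardio Bootcamp ends, so Cardio Bootcamp has no further overlaps.
Cardio Basics starts after Zumba Bootcamp ends, so Zumba Bootcamp has no further overlaps.
Strength 60 starts after Cardio Basics ends.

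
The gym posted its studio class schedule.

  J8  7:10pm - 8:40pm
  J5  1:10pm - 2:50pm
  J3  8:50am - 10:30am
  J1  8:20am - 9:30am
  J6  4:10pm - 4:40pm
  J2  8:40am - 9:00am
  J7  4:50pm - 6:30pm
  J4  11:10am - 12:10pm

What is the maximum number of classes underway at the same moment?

3

Sweep the timeline, counting +1 at each start and −1 at each end (ends before starts at a tie):
8:20am start J1 → 1
8:40am start J2 → 2
8:50am start J3 → 3
9:00am end J2 → 2
9:30am end J1 → 1
10:30am end J3 → 0
11:10am start J4 → 1
12:10pm end J4 → 0
1:10pm start J5 → 1
2:50pm end J5 → 0
4:10pm start J6 → 1
4:40pm end J6 → 0
4:50pm start J7 → 1
6:30pm end J7 → 0
7:10pm start J8 → 1
8:40pm end J8 → 0
Peak is 3, at 8:50am (J1, J2, J3).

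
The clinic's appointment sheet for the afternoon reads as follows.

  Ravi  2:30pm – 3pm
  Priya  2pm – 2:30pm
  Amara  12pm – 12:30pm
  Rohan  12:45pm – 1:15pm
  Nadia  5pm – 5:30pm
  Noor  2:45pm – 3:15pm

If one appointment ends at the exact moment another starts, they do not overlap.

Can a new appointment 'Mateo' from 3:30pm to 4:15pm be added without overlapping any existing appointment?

Amara: ends 12:30pm at or before Mateo starts 3:30pm → clear.
Rohan: ends 1:15pm at or before Mateo starts 3:30pm → clear.
Priya: ends 2:30pm at or before Mateo starts 3:30pm → clear.
Ravi: ends 3pm at or before Mateo starts 3:30pm → clear.
Noor: ends 3:15pm at or before Mateo starts 3:30pm → clear.
Nadia: starts 5pm at or after Mateo ends 4:15pm → clear.

Yes — the slot is free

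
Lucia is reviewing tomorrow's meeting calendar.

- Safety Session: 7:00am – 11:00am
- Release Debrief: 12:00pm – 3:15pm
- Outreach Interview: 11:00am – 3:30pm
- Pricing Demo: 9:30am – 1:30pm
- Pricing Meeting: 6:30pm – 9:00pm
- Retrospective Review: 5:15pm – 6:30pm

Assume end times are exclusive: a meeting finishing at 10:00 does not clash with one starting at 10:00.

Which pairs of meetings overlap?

Outreach Interview & Pricing Demo, Outreach Interview & Release Debrief, Pricing Demo & Release Debrief, Pricing Demo & Safety Session

Sorted by start: Safety Session, Pricing Demo, Outreach Interview, Release Debrief, Retrospective Review, Pricing Meeting.
Pricing Demo starts before Safety Session ends → Safety Session and Pricing Demo overlap.
Outreach Interview starts exactly when Safety Session ends (back-to-back, no overlap); Safety Session is clear from here.
Outreach Interview starts before Pricing Demo ends → Pricing Demo and Outreach Interview overlap.
Release Debrief starts before Pricing Demo ends → Pricing Demo and Release Debrief overlap.
Retrospective Review starts after Pricing Demo ends; Pricing Demo is clear from here.
Release Debrief starts before Outreach Interview ends → Outreach Interview and Release Debrief overlap.
Retrospective Review starts after Outreach Interview ends; Outreach Interview is clear from here.
Retrospective Review starts after Release Debrief ends; Release Debrief is clear from here.
Pricing Meeting starts exactly when Retrospective Review ends (back-to-back, no overlap).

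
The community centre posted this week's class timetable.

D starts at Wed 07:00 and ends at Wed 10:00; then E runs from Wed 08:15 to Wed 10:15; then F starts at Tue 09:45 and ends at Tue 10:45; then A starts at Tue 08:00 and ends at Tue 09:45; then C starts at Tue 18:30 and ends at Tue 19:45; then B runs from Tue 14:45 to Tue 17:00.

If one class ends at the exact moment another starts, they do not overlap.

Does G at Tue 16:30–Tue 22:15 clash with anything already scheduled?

A: ends Tue 09:45 at or before G starts Tue 16:30 → clear.
F: ends Tue 10:45 at or before G starts Tue 16:30 → clear.
B: starts Tue 14:45 before G ends Tue 22:15, and ends Tue 17:00 after G starts Tue 16:30 → overlap.
C: starts Tue 18:30 before G ends Tue 22:15, and ends Tue 19:45 after G starts Tue 16:30 → overlap.
D: starts Wed 07:00 at or after G ends Tue 22:15 → clear.
E: starts Wed 08:15 at or after G ends Tue 22:15 → clear.
G overlaps B, C.

Yes — it overlaps B, C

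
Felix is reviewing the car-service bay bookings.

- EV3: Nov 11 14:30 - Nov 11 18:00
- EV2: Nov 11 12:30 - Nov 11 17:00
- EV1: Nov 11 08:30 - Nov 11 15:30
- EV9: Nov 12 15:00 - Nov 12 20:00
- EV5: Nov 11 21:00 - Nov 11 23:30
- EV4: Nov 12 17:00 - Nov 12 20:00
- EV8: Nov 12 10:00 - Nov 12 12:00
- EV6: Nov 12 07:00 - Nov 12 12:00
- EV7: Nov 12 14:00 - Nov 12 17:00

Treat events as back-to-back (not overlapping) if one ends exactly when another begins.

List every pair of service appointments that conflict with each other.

Sorted by start: EV1, EV2, EV3, EV5, EV6, EV8, EV7, EV9, EV4.
EV2 starts before EV1 ends → EV1 and EV2 overlap.
EV3 starts before EV1 ends → EV1 and EV3 overlap.
EV5 starts after EV1 ends; EV1 is clear from here.
EV3 starts before EV2 ends → EV2 and EV3 overlap.
EV5 starts after EV2 ends; EV2 is clear from here.
EV5 starts after EV3 ends; EV3 is clear from here.
EV6 starts after EV5 ends; EV5 is clear from here.
EV8 starts before EV6 ends → EV6 and EV8 overlap.
EV7 starts after EV6 ends; EV6 is clear from here.
EV7 starts after EV8 ends; EV8 is clear from here.
EV9 starts before EV7 ends → EV7 and EV9 overlap.
EV4 starts exactly when EV7 ends (back-to-back, no overlap).
EV4 starts before EV9 ends → EV9 and EV4 overlap.

EV1 & EV2, EV1 & EV3, EV2 & EV3, EV4 & EV9, EV6 & EV8, EV7 & EV9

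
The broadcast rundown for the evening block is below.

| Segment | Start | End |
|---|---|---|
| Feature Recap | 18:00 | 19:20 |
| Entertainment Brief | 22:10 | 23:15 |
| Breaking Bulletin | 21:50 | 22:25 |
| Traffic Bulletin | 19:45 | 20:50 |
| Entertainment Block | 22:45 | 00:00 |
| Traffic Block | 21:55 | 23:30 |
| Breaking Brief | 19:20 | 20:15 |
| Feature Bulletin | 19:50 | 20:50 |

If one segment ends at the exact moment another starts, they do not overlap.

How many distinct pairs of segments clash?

Check each pair: they overlap iff neither finishes before the other starts.
Sorted by start: Feature Recap, Breaking Brief, Traffic Bulletin, Feature Bulletin, Breaking Bulletin, Traffic Block, Entertainment Brief, Entertainment Block.
Breaking Brief starts exactly when Feature Recap ends (back-to-back, no overlap), so nothing later overlaps Feature Recap either.
Traffic Bulletin starts before Breaking Brief ends → Breaking Brief and Traffic Bulletin overlap.
Feature Bulletin starts before Breaking Brief ends → Breaking Brief and Feature Bulletin overlap.
Breaking Bulletin starts after Breaking Brief ends, so nothing later overlaps Breaking Brief either.
Feature Bulletin starts before Traffic Bulletin ends → Traffic Bulletin and Feature Bulletin overlap.
Breaking Bulletin starts after Traffic Bulletin ends, so nothing later overlaps Traffic Bulletin either.
Breaking Bulletin starts after Feature Bulletin ends, so nothing later overlaps Feature Bulletin either.
Traffic Block starts before Breaking Bulletin ends → Breaking Bulletin and Traffic Block overlap.
Entertainment Brief starts before Breaking Bulletin ends → Breaking Bulletin and Entertainment Brief overlap.
Entertainment Block starts after Breaking Bulletin ends.
Entertainment Brief starts before Traffic Block ends → Traffic Block and Entertainment Brief overlap.
Entertainment Block starts before Traffic Block ends → Traffic Block and Entertainment Block overlap.
Entertainment Block starts before Entertainment Brief ends → Entertainment Brief and Entertainment Block overlap.
Overlapping pairs: Breaking Brief & Feature Bulletin, Breaking Brief & Traffic Bulletin, Breaking Bulletin & Entertainment Brief, Breaking Bulletin & Traffic Block, Entertainment Block & Entertainment Brief, Entertainment Block & Traffic Block, Entertainment Brief & Traffic Block, Feature Bulletin & Traffic Bulletin — 8 in total.

8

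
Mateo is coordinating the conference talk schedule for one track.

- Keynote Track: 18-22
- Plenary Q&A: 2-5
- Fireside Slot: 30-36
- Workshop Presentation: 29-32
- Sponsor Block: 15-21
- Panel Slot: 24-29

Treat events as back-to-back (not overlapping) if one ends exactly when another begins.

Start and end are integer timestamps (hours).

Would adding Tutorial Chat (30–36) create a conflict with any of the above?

Plenary Q&A: ends 5 at or before Tutorial Chat starts 30 → clear.
Sponsor Block: ends 21 at or before Tutorial Chat starts 30 → clear.
Keynote Track: ends 22 at or before Tutorial Chat starts 30 → clear.
Panel Slot: ends 29 at or before Tutorial Chat starts 30 → clear.
Workshop Presentation: starts 29 before Tutorial Chat ends 36, and ends 32 after Tutorial Chat starts 30 → overlap.
Fireside Slot: starts 30 before Tutorial Chat ends 36, and ends 36 after Tutorial Chat starts 30 → overlap.
Tutorial Chat overlaps Workshop Presentation, Fireside Slot.

Yes — it overlaps Fireside Slot, Workshop Presentation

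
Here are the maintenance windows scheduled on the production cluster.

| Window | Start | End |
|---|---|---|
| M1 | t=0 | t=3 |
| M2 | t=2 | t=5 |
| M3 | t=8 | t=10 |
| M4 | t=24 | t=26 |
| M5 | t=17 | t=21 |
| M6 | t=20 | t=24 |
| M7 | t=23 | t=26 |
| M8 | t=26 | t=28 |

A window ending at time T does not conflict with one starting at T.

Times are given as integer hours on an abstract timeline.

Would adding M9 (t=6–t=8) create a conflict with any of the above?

M1: ends t=3 at or before M9 starts t=6 → clear.
M2: ends t=5 at or before M9 starts t=6 → clear.
M3: starts t=8 at or after M9 ends t=8 → clear.
M5: starts t=17 at or after M9 ends t=8 → clear.
M6: starts t=20 at or after M9 ends t=8 → clear.
M7: starts t=23 at or after M9 ends t=8 → clear.
M4: starts t=24 at or after M9 ends t=8 → clear.
M8: starts t=26 at or after M9 ends t=8 → clear.

No — it doesn't clash with anything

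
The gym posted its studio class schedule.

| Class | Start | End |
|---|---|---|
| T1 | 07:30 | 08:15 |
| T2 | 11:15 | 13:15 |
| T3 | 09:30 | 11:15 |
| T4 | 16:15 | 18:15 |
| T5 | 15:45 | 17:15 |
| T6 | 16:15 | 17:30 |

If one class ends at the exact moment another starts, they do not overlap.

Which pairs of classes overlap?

Sorted by start: T1, T3, T2, T5, T4, T6.
T3 starts after T1 ends, so T1 has no further overlaps.
T2 starts exactly when T3 ends (back-to-back, no overlap), so T3 has no further overlaps.
T5 starts after T2 ends, so T2 has no further overlaps.
T4 starts before T5 ends → T5 and T4 overlap.
T6 starts before T5 ends → T5 and T6 overlap.
T6 starts before T4 ends → T4 and T6 overlap.

T4 & T5, T4 & T6, T5 & T6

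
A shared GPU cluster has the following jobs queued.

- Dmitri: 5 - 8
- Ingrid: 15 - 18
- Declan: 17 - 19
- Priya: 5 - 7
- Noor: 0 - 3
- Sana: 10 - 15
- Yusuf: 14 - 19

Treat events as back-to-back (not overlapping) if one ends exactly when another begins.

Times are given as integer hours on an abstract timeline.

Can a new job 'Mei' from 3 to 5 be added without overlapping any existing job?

Yes — the slot is free

Noor: ends 3 at or before Mei starts 3 → clear.
Dmitri: starts 5 at or after Mei ends 5 → clear.
Priya: starts 5 at or after Mei ends 5 → clear.
Sana: starts 10 at or after Mei ends 5 → clear.
Yusuf: starts 14 at or after Mei ends 5 → clear.
Ingrid: starts 15 at or after Mei ends 5 → clear.
Declan: starts 17 at or after Mei ends 5 → clear.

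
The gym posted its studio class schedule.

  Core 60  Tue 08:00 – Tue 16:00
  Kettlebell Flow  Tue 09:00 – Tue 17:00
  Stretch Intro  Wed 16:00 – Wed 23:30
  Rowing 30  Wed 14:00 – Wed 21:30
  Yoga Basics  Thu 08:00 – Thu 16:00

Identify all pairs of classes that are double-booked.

Core 60 & Kettlebell Flow, Rowing 30 & Stretch Intro

Two intervals overlap when each starts before the other ends.
Sorted by start: Core 60, Kettlebell Flow, Rowing 30, Stretch Intro, Yoga Basics.
Kettlebell Flow starts before Core 60 ends → Core 60 and Kettlebell Flow overlap.
Rowing 30 starts after Core 60 ends — done with Core 60.
Rowing 30 starts after Kettlebell Flow ends — done with Kettlebell Flow.
Stretch Intro starts before Rowing 30 ends → Rowing 30 and Stretch Intro overlap.
Yoga Basics starts after Rowing 30 ends.
Yoga Basics starts after Stretch Intro ends.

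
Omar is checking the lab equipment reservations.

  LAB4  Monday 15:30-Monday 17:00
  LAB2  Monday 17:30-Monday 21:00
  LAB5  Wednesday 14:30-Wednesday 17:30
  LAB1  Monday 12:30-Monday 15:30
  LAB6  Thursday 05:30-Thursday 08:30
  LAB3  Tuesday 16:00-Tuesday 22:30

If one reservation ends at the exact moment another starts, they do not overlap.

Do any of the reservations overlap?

No

Sorted by start: LAB1, LAB4, LAB2, LAB3, LAB5, LAB6.
LAB4 starts exactly when LAB1 ends (back-to-back, no overlap) — done with LAB1.
LAB2 starts after LAB4 ends — done with LAB4.
LAB3 starts after LAB2 ends — done with LAB2.
LAB5 starts after LAB3 ends — done with LAB3.
LAB6 starts after LAB5 ends.
Every pair is clear; the schedule has no overlaps.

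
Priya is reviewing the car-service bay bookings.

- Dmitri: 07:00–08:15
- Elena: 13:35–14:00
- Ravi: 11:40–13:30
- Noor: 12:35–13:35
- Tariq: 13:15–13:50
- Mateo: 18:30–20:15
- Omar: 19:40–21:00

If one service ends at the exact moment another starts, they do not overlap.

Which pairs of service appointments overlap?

Sorted by start: Dmitri, Ravi, Noor, Tariq, Elena, Mateo, Omar.
Ravi starts after Dmitri ends — done with Dmitri.
Noor starts before Ravi ends → Ravi and Noor overlap.
Tariq starts before Ravi ends → Ravi and Tariq overlap.
Elena starts after Ravi ends — done with Ravi.
Tariq starts before Noor ends → Noor and Tariq overlap.
Elena starts exactly when Noor ends (back-to-back, no overlap) — done with Noor.
Elena starts before Tariq ends → Tariq and Elena overlap.
Mateo starts after Tariq ends — done with Tariq.
Mateo starts after Elena ends — done with Elena.
Omar starts before Mateo ends → Mateo and Omar overlap.

Elena & Tariq, Mateo & Omar, Noor & Ravi, Noor & Tariq, Ravi & Tariq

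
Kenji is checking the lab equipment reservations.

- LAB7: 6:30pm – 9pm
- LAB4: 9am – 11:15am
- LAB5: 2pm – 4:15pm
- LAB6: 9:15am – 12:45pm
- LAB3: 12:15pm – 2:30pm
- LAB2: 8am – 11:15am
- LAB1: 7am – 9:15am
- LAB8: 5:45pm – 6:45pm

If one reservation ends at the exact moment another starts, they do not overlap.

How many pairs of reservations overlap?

8

Sorted by start: LAB1, LAB2, LAB4, LAB6, LAB3, LAB5, LAB8, LAB7.
LAB2 starts before LAB1 ends → LAB1 and LAB2 overlap.
LAB4 starts before LAB1 ends → LAB1 and LAB4 overlap.
LAB6 starts exactly when LAB1 ends (back-to-back, no overlap); LAB1 is clear from here.
LAB4 starts before LAB2 ends → LAB2 and LAB4 overlap.
LAB6 starts before LAB2 ends → LAB2 and LAB6 overlap.
LAB3 starts after LAB2 ends; LAB2 is clear from here.
LAB6 starts before LAB4 ends → LAB4 and LAB6 overlap.
LAB3 starts after LAB4 ends; LAB4 is clear from here.
LAB3 starts before LAB6 ends → LAB6 and LAB3 overlap.
LAB5 starts after LAB6 ends; LAB6 is clear from here.
LAB5 starts before LAB3 ends → LAB3 and LAB5 overlap.
LAB8 starts after LAB3 ends; LAB3 is clear from here.
LAB8 starts after LAB5 ends; LAB5 is clear from here.
LAB7 starts before LAB8 ends → LAB8 and LAB7 overlap.
Overlapping pairs: LAB1 & LAB2, LAB1 & LAB4, LAB2 & LAB4, LAB2 & LAB6, LAB3 & LAB5, LAB3 & LAB6, LAB4 & LAB6, LAB7 & LAB8 — 8 in total.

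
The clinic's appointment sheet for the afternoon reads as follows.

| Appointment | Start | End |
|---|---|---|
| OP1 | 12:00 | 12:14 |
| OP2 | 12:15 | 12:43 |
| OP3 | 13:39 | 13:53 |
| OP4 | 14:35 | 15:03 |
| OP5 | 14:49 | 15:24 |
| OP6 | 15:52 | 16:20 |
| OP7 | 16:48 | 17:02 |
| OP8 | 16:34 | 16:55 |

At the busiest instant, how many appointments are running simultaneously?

2

Walk through starts and ends in time order (an end at T is processed before a start at T):
12:00 start OP1 → 1
12:14 end OP1 → 0
12:15 start OP2 → 1
12:43 end OP2 → 0
13:39 start OP3 → 1
13:53 end OP3 → 0
14:35 start OP4 → 1
14:49 start OP5 → 2
15:03 end OP4 → 1
15:24 end OP5 → 0
15:52 start OP6 → 1
16:20 end OP6 → 0
16:34 start OP8 → 1
16:48 start OP7 → 2
16:55 end OP8 → 1
17:02 end OP7 → 0
Peak is 2, at 14:49 (OP4, OP5).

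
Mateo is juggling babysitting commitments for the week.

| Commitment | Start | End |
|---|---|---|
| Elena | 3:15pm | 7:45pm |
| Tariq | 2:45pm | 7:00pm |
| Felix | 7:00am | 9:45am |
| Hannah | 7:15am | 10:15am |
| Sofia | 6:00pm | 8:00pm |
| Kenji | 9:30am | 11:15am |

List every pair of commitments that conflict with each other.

Elena & Sofia, Elena & Tariq, Felix & Hannah, Felix & Kenji, Hannah & Kenji, Sofia & Tariq

Sorted by start: Felix, Hannah, Kenji, Tariq, Elena, Sofia.
Hannah starts before Felix ends → Felix and Hannah overlap.
Kenji starts before Felix ends → Felix and Kenji overlap.
Tariq starts after Felix ends, so nothing later overlaps Felix either.
Kenji starts before Hannah ends → Hannah and Kenji overlap.
Tariq starts after Hannah ends, so nothing later overlaps Hannah either.
Tariq starts after Kenji ends, so nothing later overlaps Kenji either.
Elena starts before Tariq ends → Tariq and Elena overlap.
Sofia starts before Tariq ends → Tariq and Sofia overlap.
Sofia starts before Elena ends → Elena and Sofia overlap.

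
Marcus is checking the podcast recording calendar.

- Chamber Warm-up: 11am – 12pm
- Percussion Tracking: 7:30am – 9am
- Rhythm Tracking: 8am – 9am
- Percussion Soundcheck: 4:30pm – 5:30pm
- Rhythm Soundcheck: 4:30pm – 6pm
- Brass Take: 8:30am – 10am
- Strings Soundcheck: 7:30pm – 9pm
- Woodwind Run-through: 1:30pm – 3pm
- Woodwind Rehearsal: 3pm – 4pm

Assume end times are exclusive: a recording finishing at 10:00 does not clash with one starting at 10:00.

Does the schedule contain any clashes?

Sorted by start: Percussion Tracking, Rhythm Tracking, Brass Take, Chamber Warm-up, Woodwind Run-through, Woodwind Rehearsal, Rhythm Soundcheck, Percussion Soundcheck, Strings Soundcheck.
Rhythm Tracking starts before Percussion Tracking ends → Percussion Tracking and Rhythm Tracking overlap.
That's a conflict, so the schedule is not conflict-free.

Yes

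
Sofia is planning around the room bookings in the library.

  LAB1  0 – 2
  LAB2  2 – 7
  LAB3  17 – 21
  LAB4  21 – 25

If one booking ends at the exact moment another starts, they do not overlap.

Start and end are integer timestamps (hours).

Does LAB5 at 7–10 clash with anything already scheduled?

LAB1: ends 2 at or before LAB5 starts 7 → clear.
LAB2: ends 7 at or before LAB5 starts 7 → clear.
LAB3: starts 17 at or after LAB5 ends 10 → clear.
LAB4: starts 21 at or after LAB5 ends 10 → clear.

No — it doesn't clash with anything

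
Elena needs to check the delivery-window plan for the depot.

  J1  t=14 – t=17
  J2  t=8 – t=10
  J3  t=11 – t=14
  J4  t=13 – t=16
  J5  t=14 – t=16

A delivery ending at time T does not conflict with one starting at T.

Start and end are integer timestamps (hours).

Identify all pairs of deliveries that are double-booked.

Sorted by start: J2, J3, J4, J1, J5.
J3 starts after J2 ends; J2 is clear from here.
J4 starts before J3 ends → J3 and J4 overlap.
J1 starts exactly when J3 ends (back-to-back, no overlap); J3 is clear from here.
J1 starts before J4 ends → J4 and J1 overlap.
J5 starts before J4 ends → J4 and J5 overlap.
J5 starts before J1 ends → J1 and J5 overlap.

J1 & J4, J1 & J5, J3 & J4, J4 & J5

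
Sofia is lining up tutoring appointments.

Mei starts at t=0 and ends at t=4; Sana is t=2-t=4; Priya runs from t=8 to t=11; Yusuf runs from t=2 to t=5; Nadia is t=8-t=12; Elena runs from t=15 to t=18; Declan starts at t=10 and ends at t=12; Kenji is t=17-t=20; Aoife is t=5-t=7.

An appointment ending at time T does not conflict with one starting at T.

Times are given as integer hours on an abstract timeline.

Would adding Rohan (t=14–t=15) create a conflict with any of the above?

No — it doesn't clash with anything

Mei: ends t=4 at or before Rohan starts t=14 → clear.
Sana: ends t=4 at or before Rohan starts t=14 → clear.
Yusuf: ends t=5 at or before Rohan starts t=14 → clear.
Aoife: ends t=7 at or before Rohan starts t=14 → clear.
Priya: ends t=11 at or before Rohan starts t=14 → clear.
Nadia: ends t=12 at or before Rohan starts t=14 → clear.
Declan: ends t=12 at or before Rohan starts t=14 → clear.
Elena: starts t=15 at or after Rohan ends t=15 → clear.
Kenji: starts t=17 at or after Rohan ends t=15 → clear.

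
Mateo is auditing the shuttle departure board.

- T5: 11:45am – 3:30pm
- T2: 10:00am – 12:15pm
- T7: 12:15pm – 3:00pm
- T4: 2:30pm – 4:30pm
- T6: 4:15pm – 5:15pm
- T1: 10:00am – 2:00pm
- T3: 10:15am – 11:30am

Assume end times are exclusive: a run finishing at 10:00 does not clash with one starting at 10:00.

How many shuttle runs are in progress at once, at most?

Walk through starts and ends in time order (an end at T is processed before a start at T):
10:00am start T1 → 1
10:00am start T2 → 2
10:15am start T3 → 3
11:30am end T3 → 2
11:45am start T5 → 3
12:15pm end T2 → 2
12:15pm start T7 → 3
2:00pm end T1 → 2
2:30pm start T4 → 3
3:00pm end T7 → 2
3:30pm end T5 → 1
4:15pm start T6 → 2
4:30pm end T4 → 1
5:15pm end T6 → 0
Peak is 3, at 10:15am (T1, T2, T3).

3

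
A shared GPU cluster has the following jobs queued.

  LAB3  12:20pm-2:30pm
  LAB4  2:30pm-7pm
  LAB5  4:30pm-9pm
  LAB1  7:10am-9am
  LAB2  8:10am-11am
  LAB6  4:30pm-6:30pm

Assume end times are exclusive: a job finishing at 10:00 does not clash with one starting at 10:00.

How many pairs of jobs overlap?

4

Sorted by start: LAB1, LAB2, LAB3, LAB4, LAB5, LAB6.
LAB2 starts before LAB1 ends → LAB1 and LAB2 overlap.
LAB3 starts after LAB1 ends, so nothing later overlaps LAB1 either.
LAB3 starts after LAB2 ends, so nothing later overlaps LAB2 either.
LAB4 starts exactly when LAB3 ends (back-to-back, no overlap), so nothing later overlaps LAB3 either.
LAB5 starts before LAB4 ends → LAB4 and LAB5 overlap.
LAB6 starts before LAB4 ends → LAB4 and LAB6 overlap.
LAB6 starts before LAB5 ends → LAB5 and LAB6 overlap.
Overlapping pairs: LAB1 & LAB2, LAB4 & LAB5, LAB4 & LAB6, LAB5 & LAB6 — 4 in total.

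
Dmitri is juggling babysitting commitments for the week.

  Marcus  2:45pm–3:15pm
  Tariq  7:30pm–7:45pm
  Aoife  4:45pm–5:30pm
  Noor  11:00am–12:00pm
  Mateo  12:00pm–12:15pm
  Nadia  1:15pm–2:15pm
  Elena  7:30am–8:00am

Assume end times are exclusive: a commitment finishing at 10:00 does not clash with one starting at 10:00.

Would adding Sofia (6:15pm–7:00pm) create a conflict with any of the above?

No — it doesn't clash with anything

Elena: ends 8:00am at or before Sofia starts 6:15pm → clear.
Noor: ends 12:00pm at or before Sofia starts 6:15pm → clear.
Mateo: ends 12:15pm at or before Sofia starts 6:15pm → clear.
Nadia: ends 2:15pm at or before Sofia starts 6:15pm → clear.
Marcus: ends 3:15pm at or before Sofia starts 6:15pm → clear.
Aoife: ends 5:30pm at or before Sofia starts 6:15pm → clear.
Tariq: starts 7:30pm at or after Sofia ends 7:00pm → clear.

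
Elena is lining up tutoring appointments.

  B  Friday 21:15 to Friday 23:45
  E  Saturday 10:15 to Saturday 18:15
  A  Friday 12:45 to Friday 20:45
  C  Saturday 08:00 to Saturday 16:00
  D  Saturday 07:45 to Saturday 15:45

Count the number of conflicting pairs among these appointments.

Sorted by start: A, B, D, C, E.
B starts after A ends, so nothing later overlaps A either.
D starts after B ends, so nothing later overlaps B either.
C starts before D ends → D and C overlap.
E starts before D ends → D and E overlap.
E starts before C ends → C and E overlap.
Overlapping pairs: C & D, C & E, D & E — 3 in total.

3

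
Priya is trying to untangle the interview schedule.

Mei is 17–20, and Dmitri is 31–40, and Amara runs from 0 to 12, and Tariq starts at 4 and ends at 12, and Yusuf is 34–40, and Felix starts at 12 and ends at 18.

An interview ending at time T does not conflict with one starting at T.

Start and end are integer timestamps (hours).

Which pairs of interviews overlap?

Amara & Tariq, Dmitri & Yusuf, Felix & Mei

Two intervals overlap when each starts before the other ends.
Sorted by start: Amara, Tariq, Felix, Mei, Dmitri, Yusuf.
Tariq starts before Amara ends → Amara and Tariq overlap.
Felix starts exactly when Amara ends (back-to-back, no overlap); Amara is clear from here.
Felix starts exactly when Tariq ends (back-to-back, no overlap); Tariq is clear from here.
Mei starts before Felix ends → Felix and Mei overlap.
Dmitri starts after Felix ends; Felix is clear from here.
Dmitri starts after Mei ends; Mei is clear from here.
Yusuf starts before Dmitri ends → Dmitri and Yusuf overlap.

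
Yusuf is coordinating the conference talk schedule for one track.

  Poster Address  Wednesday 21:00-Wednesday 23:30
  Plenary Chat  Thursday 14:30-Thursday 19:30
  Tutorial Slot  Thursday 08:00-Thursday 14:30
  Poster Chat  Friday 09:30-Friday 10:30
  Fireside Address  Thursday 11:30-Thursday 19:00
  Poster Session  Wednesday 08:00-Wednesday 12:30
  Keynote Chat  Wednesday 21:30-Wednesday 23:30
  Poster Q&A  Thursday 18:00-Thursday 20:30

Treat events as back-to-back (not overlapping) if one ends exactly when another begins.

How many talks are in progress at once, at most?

3

Sweep the timeline, counting +1 at each start and −1 at each end (ends before starts at a tie):
Wednesday 08:00 start Poster Session → 1
Wednesday 12:30 end Poster Session → 0
Wednesday 21:00 start Poster Address → 1
Wednesday 21:30 start Keynote Chat → 2
Wednesday 23:30 end Keynote Chat → 1
Wednesday 23:30 end Poster Address → 0
Thursday 08:00 start Tutorial Slot → 1
Thursday 11:30 start Fireside Address → 2
Thursday 14:30 end Tutorial Slot → 1
Thursday 14:30 start Plenary Chat → 2
Thursday 18:00 start Poster Q&A → 3
Thursday 19:00 end Fireside Address → 2
Thursday 19:30 end Plenary Chat → 1
Thursday 20:30 end Poster Q&A → 0
Friday 09:30 start Poster Chat → 1
Friday 10:30 end Poster Chat → 0
Peak is 3, at Thursday 18:00 (Fireside Address, Plenary Chat, Poster Q&A).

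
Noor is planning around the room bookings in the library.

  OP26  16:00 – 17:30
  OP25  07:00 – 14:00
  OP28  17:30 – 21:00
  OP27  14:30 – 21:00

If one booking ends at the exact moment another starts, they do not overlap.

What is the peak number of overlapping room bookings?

2

Walk through starts and ends in time order (an end at T is processed before a start at T):
07:00 start OP25 → 1
14:00 end OP25 → 0
14:30 start OP27 → 1
16:00 start OP26 → 2
17:30 end OP26 → 1
17:30 start OP28 → 2
21:00 end OP27 → 1
21:00 end OP28 → 0
Peak is 2, at 16:00 (OP26, OP27).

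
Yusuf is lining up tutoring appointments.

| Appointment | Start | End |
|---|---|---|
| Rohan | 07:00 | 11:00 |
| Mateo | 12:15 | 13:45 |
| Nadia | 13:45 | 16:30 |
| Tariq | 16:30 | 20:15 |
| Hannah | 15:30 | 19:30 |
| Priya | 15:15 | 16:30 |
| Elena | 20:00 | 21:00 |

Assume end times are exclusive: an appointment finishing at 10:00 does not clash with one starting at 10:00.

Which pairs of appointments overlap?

Two intervals overlap when each starts before the other ends.
Sorted by start: Rohan, Mateo, Nadia, Priya, Hannah, Tariq, Elena.
Mateo starts after Rohan ends; Rohan is clear from here.
Nadia starts exactly when Mateo ends (back-to-back, no overlap); Mateo is clear from here.
Priya starts before Nadia ends → Nadia and Priya overlap.
Hannah starts before Nadia ends → Nadia and Hannah overlap.
Tariq starts exactly when Nadia ends (back-to-back, no overlap); Nadia is clear from here.
Hannah starts before Priya ends → Priya and Hannah overlap.
Tariq starts exactly when Priya ends (back-to-back, no overlap); Priya is clear from here.
Tariq starts before Hannah ends → Hannah and Tariq overlap.
Elena starts after Hannah ends.
Elena starts before Tariq ends → Tariq and Elena overlap.

Elena & Tariq, Hannah & Nadia, Hannah & Priya, Hannah & Tariq, Nadia & Priya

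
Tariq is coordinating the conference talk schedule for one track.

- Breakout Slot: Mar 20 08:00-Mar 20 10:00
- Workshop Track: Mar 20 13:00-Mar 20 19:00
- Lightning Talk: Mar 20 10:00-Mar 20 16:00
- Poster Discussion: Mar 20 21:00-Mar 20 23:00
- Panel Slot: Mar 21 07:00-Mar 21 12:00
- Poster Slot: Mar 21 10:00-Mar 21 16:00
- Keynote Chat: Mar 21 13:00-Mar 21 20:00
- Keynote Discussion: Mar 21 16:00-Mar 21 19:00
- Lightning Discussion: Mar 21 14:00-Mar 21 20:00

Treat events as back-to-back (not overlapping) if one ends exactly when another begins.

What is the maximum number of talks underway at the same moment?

Sweep the timeline, counting +1 at each start and −1 at each end (ends before starts at a tie):
Mar 20 08:00 start Breakout Slot → 1
Mar 20 10:00 end Breakout Slot → 0
Mar 20 10:00 start Lightning Talk → 1
Mar 20 13:00 start Workshop Track → 2
Mar 20 16:00 end Lightning Talk → 1
Mar 20 19:00 end Workshop Track → 0
Mar 20 21:00 start Poster Discussion → 1
Mar 20 23:00 end Poster Discussion → 0
Mar 21 07:00 start Panel Slot → 1
Mar 21 10:00 start Poster Slot → 2
Mar 21 12:00 end Panel Slot → 1
Mar 21 13:00 start Keynote Chat → 2
Mar 21 14:00 start Lightning Discussion → 3
Mar 21 16:00 end Poster Slot → 2
Mar 21 16:00 start Keynote Discussion → 3
Mar 21 19:00 end Keynote Discussion → 2
Mar 21 20:00 end Keynote Chat → 1
Mar 21 20:00 end Lightning Discussion → 0
Peak is 3, at Mar 21 14:00 (Keynote Chat, Lightning Discussion, Poster Slot).

3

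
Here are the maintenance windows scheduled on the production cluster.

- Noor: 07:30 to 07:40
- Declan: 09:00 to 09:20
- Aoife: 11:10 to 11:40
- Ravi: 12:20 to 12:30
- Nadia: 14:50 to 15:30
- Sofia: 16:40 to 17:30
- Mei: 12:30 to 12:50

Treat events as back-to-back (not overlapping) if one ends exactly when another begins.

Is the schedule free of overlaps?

Yes

Sorted by start: Noor, Declan, Aoife, Ravi, Mei, Nadia, Sofia.
Declan starts after Noor ends; Noor is clear from here.
Aoife starts after Declan ends; Declan is clear from here.
Ravi starts after Aoife ends; Aoife is clear from here.
Mei starts exactly when Ravi ends (back-to-back, no overlap); Ravi is clear from here.
Nadia starts after Mei ends; Mei is clear from here.
Sofia starts after Nadia ends.
Every pair is clear; the schedule has no overlaps.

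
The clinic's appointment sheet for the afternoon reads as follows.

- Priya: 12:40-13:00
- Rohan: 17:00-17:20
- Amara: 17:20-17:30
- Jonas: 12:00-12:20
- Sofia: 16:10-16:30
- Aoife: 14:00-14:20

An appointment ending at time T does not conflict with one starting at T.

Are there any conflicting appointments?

Sorted by start: Jonas, Priya, Aoife, Sofia, Rohan, Amara.
Priya starts after Jonas ends; Jonas is clear from here.
Aoife starts after Priya ends; Priya is clear from here.
Sofia starts after Aoife ends; Aoife is clear from here.
Rohan starts after Sofia ends; Sofia is clear from here.
Amara starts exactly when Rohan ends (back-to-back, no overlap).
Every pair is clear; the schedule has no overlaps.

No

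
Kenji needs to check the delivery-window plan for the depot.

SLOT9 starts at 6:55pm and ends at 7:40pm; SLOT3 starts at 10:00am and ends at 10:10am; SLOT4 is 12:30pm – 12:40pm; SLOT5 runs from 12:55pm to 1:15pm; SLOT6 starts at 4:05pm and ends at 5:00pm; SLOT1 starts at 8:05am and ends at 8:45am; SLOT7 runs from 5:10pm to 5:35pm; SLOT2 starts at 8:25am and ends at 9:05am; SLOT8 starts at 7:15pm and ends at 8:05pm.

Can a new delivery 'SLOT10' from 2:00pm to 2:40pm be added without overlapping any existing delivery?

SLOT1: ends 8:45am at or before SLOT10 starts 2:00pm → clear.
SLOT2: ends 9:05am at or before SLOT10 starts 2:00pm → clear.
SLOT3: ends 10:10am at or before SLOT10 starts 2:00pm → clear.
SLOT4: ends 12:40pm at or before SLOT10 starts 2:00pm → clear.
SLOT5: ends 1:15pm at or before SLOT10 starts 2:00pm → clear.
SLOT6: starts 4:05pm at or after SLOT10 ends 2:40pm → clear.
SLOT7: starts 5:10pm at or after SLOT10 ends 2:40pm → clear.
SLOT9: starts 6:55pm at or after SLOT10 ends 2:40pm → clear.
SLOT8: starts 7:15pm at or after SLOT10 ends 2:40pm → clear.

Yes — the slot is free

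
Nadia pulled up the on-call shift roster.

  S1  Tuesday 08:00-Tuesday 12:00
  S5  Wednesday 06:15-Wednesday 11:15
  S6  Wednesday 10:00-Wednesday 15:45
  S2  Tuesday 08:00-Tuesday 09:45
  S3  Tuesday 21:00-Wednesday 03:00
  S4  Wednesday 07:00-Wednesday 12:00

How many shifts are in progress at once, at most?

3

Sweep the timeline, counting +1 at each start and −1 at each end (ends before starts at a tie):
Tuesday 08:00 start S1 → 1
Tuesday 08:00 start S2 → 2
Tuesday 09:45 end S2 → 1
Tuesday 12:00 end S1 → 0
Tuesday 21:00 start S3 → 1
Wednesday 03:00 end S3 → 0
Wednesday 06:15 start S5 → 1
Wednesday 07:00 start S4 → 2
Wednesday 10:00 start S6 → 3
Wednesday 11:15 end S5 → 2
Wednesday 12:00 end S4 → 1
Wednesday 15:45 end S6 → 0
Peak is 3, at Wednesday 10:00 (S4, S5, S6).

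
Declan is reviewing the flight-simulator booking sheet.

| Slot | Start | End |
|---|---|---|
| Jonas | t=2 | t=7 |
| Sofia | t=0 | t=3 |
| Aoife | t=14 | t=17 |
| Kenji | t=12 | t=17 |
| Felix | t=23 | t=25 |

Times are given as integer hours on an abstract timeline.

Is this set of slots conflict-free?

Sorted by start: Sofia, Jonas, Kenji, Aoife, Felix.
Jonas starts before Sofia ends → Sofia and Jonas overlap.
That's a conflict, so the schedule is not conflict-free.

No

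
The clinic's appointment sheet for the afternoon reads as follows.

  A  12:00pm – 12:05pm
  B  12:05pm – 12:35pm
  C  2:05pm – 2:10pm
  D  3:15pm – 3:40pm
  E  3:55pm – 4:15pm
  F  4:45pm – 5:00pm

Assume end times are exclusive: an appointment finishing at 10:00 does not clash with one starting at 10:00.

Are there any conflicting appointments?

Check each pair: they overlap iff neither finishes before the other starts.
Sorted by start: A, B, C, D, E, F.
B starts exactly when A ends (back-to-back, no overlap); A is clear from here.
C starts after B ends; B is clear from here.
D starts after C ends; C is clear from here.
E starts after D ends; D is clear from here.
F starts after E ends.
Every pair is clear; the schedule has no overlaps.

No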